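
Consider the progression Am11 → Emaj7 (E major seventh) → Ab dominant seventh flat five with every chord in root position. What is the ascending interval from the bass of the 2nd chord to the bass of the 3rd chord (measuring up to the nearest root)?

The roots are E and Ab.
From E to Ab: 4 semitones over a fourth = diminished.

diminished fourth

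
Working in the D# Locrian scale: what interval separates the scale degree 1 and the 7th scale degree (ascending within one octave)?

minor seventh

The scale runs D# E F# G# A B C#.
Scale degree 1 = D#; scale degree 7 = C#.
From D# to C#: 10 semitones over a seventh = minor.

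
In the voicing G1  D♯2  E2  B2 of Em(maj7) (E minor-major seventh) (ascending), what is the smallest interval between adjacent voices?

Adjacent intervals: G1→D♯2 = augmented fifth; D♯2→E2 = minor second; E2→B2 = perfect fifth.
The smallest is D♯2 to E2, a minor second (1 semitone).

minor 2nd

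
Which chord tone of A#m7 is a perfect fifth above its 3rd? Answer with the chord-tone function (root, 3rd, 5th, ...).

7th

A#m7: A#-C#-E#-G#.
The 3rd is C#. A perfect fifth above C# is G#.
G# is the chord's 7th.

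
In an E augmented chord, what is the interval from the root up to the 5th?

augmented fifth

E augmented: E, G#, B#.
Root = E; 5th = B#.
5 letter names make it a fifth; at 8 semitones (a half step wider than perfect) the quality is augmented.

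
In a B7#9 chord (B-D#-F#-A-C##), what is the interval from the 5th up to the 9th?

That puts F# below C##.
F# up to C## is 8 semitones, a half step wider than a perfect fifth, so the interval is augmented.

augmented fifth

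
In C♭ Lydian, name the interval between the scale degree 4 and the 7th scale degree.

Spelling C♭ Lydian: C♭ D♭ E♭ F G♭ A♭ B♭.
That puts F below B♭.
Counting 4 letters and 5 half steps from F gives a perfect fourth.

perfect fourth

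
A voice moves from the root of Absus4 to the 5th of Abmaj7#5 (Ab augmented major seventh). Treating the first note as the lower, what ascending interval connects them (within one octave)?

augmented 5th

The root of Absus4 is Ab; the 5th of Abmaj7#5 (Ab augmented major seventh) is E.
5 letter names make it a fifth; at 8 semitones (a half step wider than perfect) the quality is augmented.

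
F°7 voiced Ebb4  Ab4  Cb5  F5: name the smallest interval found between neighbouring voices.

minor 3rd

Adjacent intervals: Ebb4→Ab4 = augmented fourth; Ab4→Cb5 = minor third; Cb5→F5 = augmented fourth.
The smallest is Ab4 to Cb5, a minor third (3 semitones).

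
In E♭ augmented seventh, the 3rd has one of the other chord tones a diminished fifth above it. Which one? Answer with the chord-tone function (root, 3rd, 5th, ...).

7th

The chord tones of E♭ augmented seventh are E♭ G B D♭.
The 3rd is G. A diminished fifth above G is D♭.
D♭ is the chord's 7th.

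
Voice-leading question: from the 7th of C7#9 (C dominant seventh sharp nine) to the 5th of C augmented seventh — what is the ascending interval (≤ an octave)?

augmented sixth

The 7th of C7#9 (C dominant seventh sharp nine) is Bb; the 5th of C augmented seventh is G#.
6 letter names make it a sixth; at 10 semitones (a half step wider than major) the quality is augmented.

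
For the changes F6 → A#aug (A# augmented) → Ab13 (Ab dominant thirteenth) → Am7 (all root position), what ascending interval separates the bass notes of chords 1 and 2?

A3

The roots are F and A#.
F up to A# is 5 semitones, a half step wider than a major third, so the interval is augmented.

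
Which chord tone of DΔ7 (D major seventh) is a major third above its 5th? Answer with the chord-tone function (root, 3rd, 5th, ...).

Dmaj7 is spelled D–F♯–A–C♯.
The 5th is A. A major third above A is C♯.
C♯ is the chord's 7th.

7th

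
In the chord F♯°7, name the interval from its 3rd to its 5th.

F♯dim7 (F♯ diminished seventh): F♯-A-C-E♭.
That puts A below C.
From A to C: 3 semitones over a third = minor.

m3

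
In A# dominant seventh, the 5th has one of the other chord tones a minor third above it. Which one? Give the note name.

G#

A#7: A#-C##-E#-G#.
The 5th is E#. A minor third above E# is G#.
G# is the chord's 7th.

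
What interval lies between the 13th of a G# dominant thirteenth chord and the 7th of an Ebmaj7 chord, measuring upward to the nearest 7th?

The 13th of G# dominant thirteenth is E#; the 7th of Ebmaj7 is D.
E# up to D is 9 semitones, a whole step narrower than a major seventh, so the interval is diminished.

diminished seventh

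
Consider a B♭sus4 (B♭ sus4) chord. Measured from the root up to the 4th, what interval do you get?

B♭ sus4 is spelled B♭, E♭, F.
The root is B♭ and the 4th is E♭.
B♭ up to E♭ spans 4 letter names and 5 semitones — a perfect fourth.

perfect fourth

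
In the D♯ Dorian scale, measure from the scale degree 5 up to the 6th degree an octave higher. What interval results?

major ninth

Spelling the D♯ Dorian scale: D♯ E♯ F♯ G♯ A♯ B♯ C♯.
The scale degree 5 is A♯ and the scale degree 6 (up an octave) is B♯.
Counting 9 letters and 14 half steps from A♯ gives a major ninth.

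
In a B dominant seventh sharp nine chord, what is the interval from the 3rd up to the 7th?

diminished fifth

B7#9 is spelled B–D#–F#–A–C##.
3rd = D#; 7th = A.
From D# to A: 6 semitones over a fifth = diminished.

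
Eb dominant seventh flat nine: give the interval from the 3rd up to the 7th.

The chord tones of Eb dominant seventh flat nine are Eb, G, Bb, Db, Fb.
3rd = G; 7th = Db.
From G to Db: 6 semitones over a fifth = diminished.

diminished fifth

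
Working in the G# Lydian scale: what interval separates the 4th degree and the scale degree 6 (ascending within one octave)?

The scale runs G# A# B# C## D# E# F##.
So we need the interval from C## up to E#.
3 letter names make it a third; at 3 semitones (a half step narrower than major) the quality is minor.

minor third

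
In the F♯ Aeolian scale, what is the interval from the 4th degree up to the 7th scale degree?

perfect fourth

F♯ natural minor: F♯ G♯ A B C♯ D E.
So we need the interval from B up to E.
From B to E is 5 semitones, exactly the perfect fourth.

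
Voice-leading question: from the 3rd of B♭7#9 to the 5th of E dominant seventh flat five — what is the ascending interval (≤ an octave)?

The 3rd of B♭7#9 is D; the 5th of E dominant seventh flat five is B♭.
D up to B♭ is 8 semitones, a half step narrower than a major sixth, so the interval is minor.

minor sixth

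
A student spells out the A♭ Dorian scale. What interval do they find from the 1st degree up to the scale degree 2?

major second

The scale runs A♭ B♭ C♭ D♭ E♭ F G♭.
That puts A♭ below B♭.
From A♭ to B♭ is 2 semitones, exactly the major second.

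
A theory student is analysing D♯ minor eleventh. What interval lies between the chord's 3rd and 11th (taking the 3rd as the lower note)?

Spelling the chord: D♯, F♯, A♯, C♯, E♯, G♯.
So we need the interval from F♯ up to G♯.
Counting 9 letters and 14 half steps from F♯ gives a major ninth.

major ninth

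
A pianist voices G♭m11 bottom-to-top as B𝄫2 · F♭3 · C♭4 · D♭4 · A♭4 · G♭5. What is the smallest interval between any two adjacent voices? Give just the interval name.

major 2nd

Adjacent intervals: B𝄫2→F♭3 = perfect fifth; F♭3→C♭4 = perfect fifth; C♭4→D♭4 = major second; D♭4→A♭4 = perfect fifth; A♭4→G♭5 = minor seventh.
The smallest is C♭4 to D♭4, a major second (2 semitones).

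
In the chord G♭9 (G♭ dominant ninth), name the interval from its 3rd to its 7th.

diminished fifth

The chord tones of G♭ dominant ninth are G♭–B♭–D♭–F♭–A♭.
3rd = B♭; 7th = F♭.
B♭ up to F♭ is 6 semitones, a half step narrower than a perfect fifth, so the interval is diminished.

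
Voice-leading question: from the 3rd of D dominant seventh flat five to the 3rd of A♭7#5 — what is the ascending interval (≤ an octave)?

D dominant seventh flat five has F♯ as its 3rd, and A♭7#5 has C as its 3rd.
5 letter names make it a fifth; at 6 semitones (a half step narrower than perfect) the quality is diminished.

diminished 5th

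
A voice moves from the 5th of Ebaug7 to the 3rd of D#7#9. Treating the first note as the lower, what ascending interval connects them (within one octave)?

A5

The 5th of Ebaug7 is B; the 3rd of D#7#9 is F##.
From B to F##: 8 semitones over a fifth = augmented.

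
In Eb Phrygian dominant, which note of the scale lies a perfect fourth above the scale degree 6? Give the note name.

The scale is Eb Fb G Ab Bb Cb Db.
The scale degree 6 is Cb; a perfect fourth above that is Fb — scale degree 2.

Fb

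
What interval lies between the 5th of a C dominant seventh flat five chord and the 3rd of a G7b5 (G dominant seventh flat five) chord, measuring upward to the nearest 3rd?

augmented third

The 5th of C dominant seventh flat five is Gb; the 3rd of G7b5 (G dominant seventh flat five) is B.
Gb up to B is 5 semitones, a half step wider than a major third, so the interval is augmented.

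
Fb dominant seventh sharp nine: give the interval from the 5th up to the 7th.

Fb7#9: Fb, Ab, Cb, Ebb, G.
The 5th is Cb and the 7th is Ebb.
3 letter names make it a third; at 3 semitones (a half step narrower than major) the quality is minor.

minor 3rd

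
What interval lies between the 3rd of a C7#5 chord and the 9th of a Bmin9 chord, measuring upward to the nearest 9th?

C7#5 has E as its 3rd, and Bmin9 has C♯ as its 9th.
Counting 6 letters and 9 half steps from E gives a major sixth.

major 6th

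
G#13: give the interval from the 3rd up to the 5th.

minor third

G#13 (G# dominant thirteenth): G#, B#, D#, F#, A#, E#.
So we need the interval from B# up to D#.
B# up to D# is 3 semitones, a half step narrower than a major third, so the interval is minor.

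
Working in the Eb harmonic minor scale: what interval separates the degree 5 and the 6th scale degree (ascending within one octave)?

The scale runs Eb F Gb Ab Bb Cb D.
That puts Bb below Cb.
2 letter names make it a second; at 1 semitone (a half step narrower than major) the quality is minor.

minor second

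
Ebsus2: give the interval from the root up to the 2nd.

major 2nd

The chord tones of Eb sus2 are Eb F Bb.
The root is Eb and the 2nd is F.
Eb up to F spans 2 letter names and 2 semitones — a major second.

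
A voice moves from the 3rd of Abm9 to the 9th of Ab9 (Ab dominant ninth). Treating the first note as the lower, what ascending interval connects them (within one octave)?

M7

The 3rd of Abm9 is Cb; the 9th of Ab9 (Ab dominant ninth) is Bb.
From Cb to Bb is 11 semitones, exactly the major seventh.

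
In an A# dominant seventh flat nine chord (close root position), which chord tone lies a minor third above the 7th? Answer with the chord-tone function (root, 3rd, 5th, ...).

The chord tones of A# dominant seventh flat nine are A#, C##, E#, G#, B.
The 7th is G#. A minor third above G# is B.
B is the chord's 9th.

9th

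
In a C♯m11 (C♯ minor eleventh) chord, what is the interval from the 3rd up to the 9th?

major 7th

C♯m11 is spelled C♯ E G♯ B D♯ F♯.
That puts E below D♯.
Counting 7 letters and 11 half steps from E gives a major seventh.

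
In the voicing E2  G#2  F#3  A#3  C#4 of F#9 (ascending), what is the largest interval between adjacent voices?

minor 7th

Adjacent intervals: E2→G#2 = major third; G#2→F#3 = minor seventh; F#3→A#3 = major third; A#3→C#4 = minor third.
The largest is G#2 to F#3, a minor seventh (10 semitones).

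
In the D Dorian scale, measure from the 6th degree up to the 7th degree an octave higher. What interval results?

Spelling the D Dorian scale: D E F G A B C.
6th degree = B; scale degree 7 (up an octave) = C.
From B to C: 13 semitones over a ninth = minor.

minor ninth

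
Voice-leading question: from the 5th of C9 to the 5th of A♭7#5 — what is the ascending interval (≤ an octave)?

C9 has G as its 5th, and A♭7#5 has E as its 5th.
Counting 6 letters and 9 half steps from G gives a major sixth.

M6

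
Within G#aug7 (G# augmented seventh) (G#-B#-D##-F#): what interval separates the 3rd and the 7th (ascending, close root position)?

diminished fifth

So we need the interval from B# up to F#.
5 letter names make it a fifth; at 6 semitones (a half step narrower than perfect) the quality is diminished.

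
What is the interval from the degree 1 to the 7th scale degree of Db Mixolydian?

minor seventh

Spelling Db Mixolydian: Db Eb F Gb Ab Bb Cb.
The degree 1 is Db and the degree 7 is Cb.
Db up to Cb is 10 semitones, a half step narrower than a major seventh, so the interval is minor.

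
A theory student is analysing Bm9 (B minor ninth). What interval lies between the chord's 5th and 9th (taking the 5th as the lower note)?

perfect fifth

Bm9: B D F♯ A C♯.
5th = F♯; 9th = C♯.
Counting 5 letters and 7 half steps from F♯ gives a perfect fifth.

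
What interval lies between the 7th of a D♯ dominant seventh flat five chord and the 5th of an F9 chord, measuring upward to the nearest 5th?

The 7th of D♯ dominant seventh flat five is C♯; the 5th of F9 is C.
From C♯ to C: 11 semitones over an octave = diminished.

diminished octave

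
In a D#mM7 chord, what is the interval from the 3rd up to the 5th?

major 3rd

D#m(maj7) is spelled D#-F#-A#-C##.
The 3rd is F# and the 5th is A#.
From F# to A# is 4 semitones, exactly the major third.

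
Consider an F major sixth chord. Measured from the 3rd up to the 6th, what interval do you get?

The chord tones of F6 (F major sixth) are F, A, C, D.
That puts A below D.
A up to D spans 4 letter names and 5 semitones — a perfect fourth.

perfect fourth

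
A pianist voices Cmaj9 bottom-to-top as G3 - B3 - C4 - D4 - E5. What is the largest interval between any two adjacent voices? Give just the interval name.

Adjacent intervals: G3→B3 = major third; B3→C4 = minor second; C4→D4 = major second; D4→E5 = major ninth.
The largest is D4 to E5, a major ninth (14 semitones).

M9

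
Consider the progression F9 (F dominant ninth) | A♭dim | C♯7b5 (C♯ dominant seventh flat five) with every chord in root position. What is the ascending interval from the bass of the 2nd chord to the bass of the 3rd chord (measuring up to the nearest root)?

augmented third

The roots are A♭ and C♯.
3 letter names make it a third; at 5 semitones (a half step wider than major) the quality is augmented.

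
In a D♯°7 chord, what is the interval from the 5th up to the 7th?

Spelling the chord: D♯ F♯ A C.
5th = A; 7th = C.
3 letter names make it a third; at 3 semitones (a half step narrower than major) the quality is minor.

minor third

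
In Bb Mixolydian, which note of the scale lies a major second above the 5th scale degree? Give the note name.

The scale is Bb C D Eb F G Ab.
The 5th scale degree is F; a major second above that is G — scale degree 6.

G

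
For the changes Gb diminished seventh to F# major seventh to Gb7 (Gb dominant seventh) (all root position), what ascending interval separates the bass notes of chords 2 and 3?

diminished second

The roots are F# and Gb.
From F# to Gb: 0 semitones over a second = diminished.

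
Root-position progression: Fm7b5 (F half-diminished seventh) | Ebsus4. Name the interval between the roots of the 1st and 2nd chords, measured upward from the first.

The roots are F and Eb.
From F to Eb: 10 semitones over a seventh = minor.

minor seventh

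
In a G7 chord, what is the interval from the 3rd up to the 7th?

Spelling the chord: G B D F.
That puts B below F.
From B to F: 6 semitones over a fifth = diminished.
That tritone between 3rd and 7th is what gives the dominant seventh its pull toward resolution.

d5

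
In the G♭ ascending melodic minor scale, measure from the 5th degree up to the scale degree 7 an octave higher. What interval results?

major tenth

Spelling the G♭ ascending melodic minor scale: G♭ A♭ B𝄫 C♭ D♭ E♭ F.
5th degree = D♭; 7th scale degree (up an octave) = F.
Counting 10 letters and 16 half steps from D♭ gives a major tenth.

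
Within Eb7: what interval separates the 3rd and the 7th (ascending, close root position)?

Eb dominant seventh: Eb–G–Bb–Db.
3rd = G; 7th = Db.
From G to Db: 6 semitones over a fifth = diminished.
This 3–7 tritone is the characteristic tension at the heart of the dominant sound.

diminished fifth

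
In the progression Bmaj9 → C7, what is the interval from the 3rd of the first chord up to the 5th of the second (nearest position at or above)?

d4

The 3rd of Bmaj9 is D#; the 5th of C7 is G.
From D# to G: 4 semitones over a fourth = diminished.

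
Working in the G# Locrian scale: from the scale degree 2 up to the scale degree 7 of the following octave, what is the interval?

M13

Spelling the G# Locrian scale: G# A B C# D E F#.
The scale degree 2 is A and the 7th scale degree (up an octave) is F#.
From A to F# is 21 semitones, exactly the major thirteenth.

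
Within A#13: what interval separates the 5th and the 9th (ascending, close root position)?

perfect 5th

A#13 (A# dominant thirteenth): A#-C##-E#-G#-B#-F##.
That puts E# below B#.
Counting 5 letters and 7 half steps from E# gives a perfect fifth.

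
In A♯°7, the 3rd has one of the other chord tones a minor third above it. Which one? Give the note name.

E

A♯dim7: A♯, C♯, E, G.
The 3rd is C♯. A minor third above C♯ is E.
E is the chord's 5th.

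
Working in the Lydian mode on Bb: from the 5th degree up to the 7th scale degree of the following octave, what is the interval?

The scale runs Bb C D E F G A.
5th degree = F; 7th scale degree (up an octave) = A.
Counting 10 letters and 16 half steps from F gives a major tenth.

major tenth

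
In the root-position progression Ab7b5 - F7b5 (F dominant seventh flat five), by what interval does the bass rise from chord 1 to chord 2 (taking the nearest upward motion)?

The roots are Ab and F.
Ab up to F spans 6 letter names and 9 semitones — a major sixth.

major sixth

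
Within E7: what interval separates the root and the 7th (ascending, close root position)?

E dominant seventh: E G# B D.
Root = E; 7th = D.
E up to D is 10 semitones, a half step narrower than a major seventh, so the interval is minor.

m7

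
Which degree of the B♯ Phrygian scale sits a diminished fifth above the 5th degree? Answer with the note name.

The scale is B♯ C♯ D♯ E♯ F𝄪 G♯ A♯.
The 5th degree is F𝄪; a diminished fifth above that is C♯ — scale degree 2.

C#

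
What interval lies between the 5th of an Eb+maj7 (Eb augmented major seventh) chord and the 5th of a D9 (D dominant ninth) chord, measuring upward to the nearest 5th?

Eb+maj7 (Eb augmented major seventh) has B as its 5th, and D9 (D dominant ninth) has A as its 5th.
7 letter names make it a seventh; at 10 semitones (a half step narrower than major) the quality is minor.

minor seventh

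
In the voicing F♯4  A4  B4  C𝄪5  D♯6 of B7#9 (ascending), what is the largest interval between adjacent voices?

minor 9th

Adjacent intervals: F♯4→A4 = minor third; A4→B4 = major second; B4→C𝄪5 = augmented second; C𝄪5→D♯6 = minor ninth.
The largest is C𝄪5 to D♯6, a minor ninth (13 semitones).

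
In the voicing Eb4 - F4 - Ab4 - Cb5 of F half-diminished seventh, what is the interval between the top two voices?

Those voices are Ab4 and Cb5.
From Ab to Cb: 3 semitones over a third = minor.

minor third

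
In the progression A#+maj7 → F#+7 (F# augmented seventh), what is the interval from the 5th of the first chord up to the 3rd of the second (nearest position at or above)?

diminished 4th

The 5th of A#+maj7 is E##; the 3rd of F#+7 (F# augmented seventh) is A#.
E## up to A# is 4 semitones, a half step narrower than a perfect fourth, so the interval is diminished.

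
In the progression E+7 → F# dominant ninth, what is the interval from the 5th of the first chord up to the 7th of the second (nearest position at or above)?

diminished fourth

The 5th of E+7 is B#; the 7th of F# dominant ninth is E.
4 letter names make it a fourth; at 4 semitones (a half step narrower than perfect) the quality is diminished.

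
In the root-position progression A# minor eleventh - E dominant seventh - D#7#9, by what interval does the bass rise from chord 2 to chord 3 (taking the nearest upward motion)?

The roots are E and D#.
E up to D# spans 7 letter names and 11 semitones — a major seventh.

major seventh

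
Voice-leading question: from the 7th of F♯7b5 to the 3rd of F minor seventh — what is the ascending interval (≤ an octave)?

The 7th of F♯7b5 is E; the 3rd of F minor seventh is A♭.
4 letter names make it a fourth; at 4 semitones (a half step narrower than perfect) the quality is diminished.

d4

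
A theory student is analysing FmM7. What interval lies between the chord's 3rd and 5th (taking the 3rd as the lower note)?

Fm(maj7): F–Ab–C–E.
The 3rd is Ab and the 5th is C.
Counting 3 letters and 4 half steps from Ab gives a major third.

major third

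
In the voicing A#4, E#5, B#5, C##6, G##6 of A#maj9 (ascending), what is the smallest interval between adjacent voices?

major second

Adjacent intervals: A#4→E#5 = perfect fifth; E#5→B#5 = perfect fifth; B#5→C##6 = major second; C##6→G##6 = perfect fifth.
The smallest is B#5 to C##6, a major second (2 semitones).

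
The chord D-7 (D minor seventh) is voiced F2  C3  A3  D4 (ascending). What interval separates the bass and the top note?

major 13th

The outer voices are F2 and D4.
Counting 13 letters and 21 half steps from F gives a major thirteenth.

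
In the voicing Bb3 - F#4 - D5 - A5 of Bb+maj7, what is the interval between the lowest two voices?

augmented fifth

Those voices are Bb3 and F#4.
From Bb to F#: 8 semitones over a fifth = augmented.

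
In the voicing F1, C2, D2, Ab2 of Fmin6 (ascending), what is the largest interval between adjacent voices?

perfect fifth

Adjacent intervals: F1→C2 = perfect fifth; C2→D2 = major second; D2→Ab2 = diminished fifth.
The largest is F1 to C2, a perfect fifth (7 semitones).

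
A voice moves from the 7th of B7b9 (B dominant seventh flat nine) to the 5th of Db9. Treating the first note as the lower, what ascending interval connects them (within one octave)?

diminished 8th

The 7th of B7b9 (B dominant seventh flat nine) is A; the 5th of Db9 is Ab.
A up to Ab is 11 semitones, a half step narrower than a perfect octave, so the interval is diminished.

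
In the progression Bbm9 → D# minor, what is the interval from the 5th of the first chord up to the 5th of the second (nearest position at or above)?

The 5th of Bbm9 is F; the 5th of D# minor is A#.
3 letter names make it a third; at 5 semitones (a half step wider than major) the quality is augmented.

A3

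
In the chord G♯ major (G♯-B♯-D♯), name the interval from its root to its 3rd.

major 3rd

That puts G♯ below B♯.
G♯ up to B♯ spans 3 letter names and 4 semitones — a major third.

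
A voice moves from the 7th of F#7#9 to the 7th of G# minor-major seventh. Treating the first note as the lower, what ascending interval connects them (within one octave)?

augmented second

The 7th of F#7#9 is E; the 7th of G# minor-major seventh is F##.
E up to F## is 3 semitones, a half step wider than a major second, so the interval is augmented.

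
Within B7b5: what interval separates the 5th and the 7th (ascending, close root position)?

major 3rd

Spelling the chord: B D# F A.
5th = F; 7th = A.
From F to A is 4 semitones, exactly the major third.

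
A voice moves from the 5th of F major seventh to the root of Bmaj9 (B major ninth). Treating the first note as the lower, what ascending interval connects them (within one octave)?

major seventh

F major seventh has C as its 5th, and Bmaj9 (B major ninth) has B as its root.
From C to B is 11 semitones, exactly the major seventh.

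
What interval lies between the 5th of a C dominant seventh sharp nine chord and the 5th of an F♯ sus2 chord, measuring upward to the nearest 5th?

augmented fourth

The 5th of C dominant seventh sharp nine is G; the 5th of F♯ sus2 is C♯.
G up to C♯ is 6 semitones, a half step wider than a perfect fourth, so the interval is augmented.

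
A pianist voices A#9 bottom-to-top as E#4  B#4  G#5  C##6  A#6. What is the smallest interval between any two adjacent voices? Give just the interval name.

Adjacent intervals: E#4→B#4 = perfect fifth; B#4→G#5 = minor sixth; G#5→C##6 = augmented fourth; C##6→A#6 = minor sixth.
The smallest is G#5 to C##6, an augmented fourth (6 semitones).

augmented fourth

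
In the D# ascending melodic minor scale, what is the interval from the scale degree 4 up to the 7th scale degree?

augmented fourth

Spelling the D# ascending melodic minor scale: D# E# F# G# A# B# C##.
So we need the interval from G# up to C##.
4 letter names make it a fourth; at 6 semitones (a half step wider than perfect) the quality is augmented.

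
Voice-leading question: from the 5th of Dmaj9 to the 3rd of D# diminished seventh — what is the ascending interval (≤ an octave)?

M6

The 5th of Dmaj9 is A; the 3rd of D# diminished seventh is F#.
Counting 6 letters and 9 half steps from A gives a major sixth.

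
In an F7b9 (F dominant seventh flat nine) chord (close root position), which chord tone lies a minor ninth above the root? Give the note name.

Gb

F dominant seventh flat nine is spelled F-A-C-Eb-Gb.
The root is F. A minor ninth above F is Gb.
Gb is the chord's 9th.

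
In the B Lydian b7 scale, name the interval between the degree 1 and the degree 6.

Spelling the B Lydian b7 scale: B C♯ D♯ E♯ F♯ G♯ A.
The degree 1 is B and the degree 6 is G♯.
B up to G♯ spans 6 letter names and 9 semitones — a major sixth.

major sixth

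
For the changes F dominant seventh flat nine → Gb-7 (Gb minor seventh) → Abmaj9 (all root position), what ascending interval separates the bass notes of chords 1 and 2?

The roots are F and Gb.
2 letter names make it a second; at 1 semitone (a half step narrower than major) the quality is minor.

minor second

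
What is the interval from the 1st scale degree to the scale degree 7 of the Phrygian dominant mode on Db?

minor 7th

Spelling the Phrygian dominant mode on Db: Db Ebb F Gb Ab Bbb Cb.
1st scale degree = Db; degree 7 = Cb.
7 letter names make it a seventh; at 10 semitones (a half step narrower than major) the quality is minor.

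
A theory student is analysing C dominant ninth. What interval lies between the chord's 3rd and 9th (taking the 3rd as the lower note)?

minor seventh

The chord tones of C9 (C dominant ninth) are C, E, G, B♭, D.
That puts E below D.
From E to D: 10 semitones over a seventh = minor.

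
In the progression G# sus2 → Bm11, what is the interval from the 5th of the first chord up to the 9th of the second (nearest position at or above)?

minor seventh

The 5th of G# sus2 is D#; the 9th of Bm11 is C#.
D# up to C# is 10 semitones, a half step narrower than a major seventh, so the interval is minor.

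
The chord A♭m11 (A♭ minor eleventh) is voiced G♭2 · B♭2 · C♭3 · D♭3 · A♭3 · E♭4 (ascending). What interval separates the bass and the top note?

major thirteenth

The outer voices are G♭2 and E♭4.
G♭ up to E♭ spans 13 letter names and 21 semitones — a major thirteenth.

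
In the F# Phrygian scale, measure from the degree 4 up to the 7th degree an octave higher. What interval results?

perfect 11th

The scale runs F# G A B C# D E.
Degree 4 = B; degree 7 (up an octave) = E.
B up to E spans 11 letter names and 17 semitones — a perfect eleventh.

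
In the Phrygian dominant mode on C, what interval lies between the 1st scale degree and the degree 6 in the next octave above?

m13

C phrygian dominant: C Db E F G Ab Bb.
1st scale degree = C; 6th scale degree (up an octave) = Ab.
From C to Ab: 20 semitones over a thirteenth = minor.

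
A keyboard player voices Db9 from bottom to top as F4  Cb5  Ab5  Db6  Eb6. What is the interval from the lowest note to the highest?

The outer voices are F4 and Eb6.
14 letter names make it a fourteenth; at 22 semitones (a half step narrower than major) the quality is minor.

minor fourteenth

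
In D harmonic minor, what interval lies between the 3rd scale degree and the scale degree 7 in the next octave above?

Spelling D harmonic minor: D E F G A Bb C#.
3rd scale degree = F; degree 7 (up an octave) = C#.
F up to C# is 20 semitones, a half step wider than a perfect twelfth, so the interval is augmented.

A12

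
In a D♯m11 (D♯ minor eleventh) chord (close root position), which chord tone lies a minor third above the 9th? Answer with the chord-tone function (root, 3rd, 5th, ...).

11th

The chord tones of D♯ minor eleventh are D♯ F♯ A♯ C♯ E♯ G♯.
The 9th is E♯. A minor third above E♯ is G♯.
G♯ is the chord's 11th.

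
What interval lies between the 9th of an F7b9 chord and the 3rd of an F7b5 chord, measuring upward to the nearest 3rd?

A2

The 9th of F7b9 is Gb; the 3rd of F7b5 is A.
Gb up to A is 3 semitones, a half step wider than a major second, so the interval is augmented.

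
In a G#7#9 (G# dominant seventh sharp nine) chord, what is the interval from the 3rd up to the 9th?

major seventh

The chord tones of G# dominant seventh sharp nine are G#–B#–D#–F#–A##.
3rd = B#; 9th = A##.
B# up to A## spans 7 letter names and 11 semitones — a major seventh.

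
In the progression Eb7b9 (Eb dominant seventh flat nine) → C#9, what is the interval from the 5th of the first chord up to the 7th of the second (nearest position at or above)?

Eb7b9 (Eb dominant seventh flat nine) has Bb as its 5th, and C#9 has B as its 7th.
1 letter names make it a unison; at 1 semitone (a half step wider than perfect) the quality is augmented.

augmented unison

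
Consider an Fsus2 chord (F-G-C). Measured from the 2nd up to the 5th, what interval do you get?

perfect fourth

So we need the interval from G up to C.
From G to C is 5 semitones, exactly the perfect fourth.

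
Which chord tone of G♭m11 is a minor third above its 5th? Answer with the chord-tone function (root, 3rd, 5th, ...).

7th

G♭ minor eleventh: G♭ B𝄫 D♭ F♭ A♭ C♭.
The 5th is D♭. A minor third above D♭ is F♭.
F♭ is the chord's 7th.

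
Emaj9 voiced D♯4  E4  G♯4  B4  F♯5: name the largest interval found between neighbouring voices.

Adjacent intervals: D♯4→E4 = minor second; E4→G♯4 = major third; G♯4→B4 = minor third; B4→F♯5 = perfect fifth.
The largest is B4 to F♯5, a perfect fifth (7 semitones).

perfect 5th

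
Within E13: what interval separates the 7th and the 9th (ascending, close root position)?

major third

The chord tones of E13 are E, G#, B, D, F#, C#.
So we need the interval from D up to F#.
D up to F# spans 3 letter names and 4 semitones — a major third.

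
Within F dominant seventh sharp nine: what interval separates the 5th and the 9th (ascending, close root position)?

augmented 5th

F dominant seventh sharp nine is spelled F, A, C, Eb, G#.
That puts C below G#.
C up to G# is 8 semitones, a half step wider than a perfect fifth, so the interval is augmented.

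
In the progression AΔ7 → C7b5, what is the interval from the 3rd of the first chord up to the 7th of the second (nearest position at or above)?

diminished seventh

AΔ7 has C♯ as its 3rd, and C7b5 has B♭ as its 7th.
C♯ up to B♭ is 9 semitones, a whole step narrower than a major seventh, so the interval is diminished.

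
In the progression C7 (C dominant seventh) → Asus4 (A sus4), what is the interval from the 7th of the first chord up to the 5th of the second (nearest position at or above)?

C7 (C dominant seventh) has Bb as its 7th, and Asus4 (A sus4) has E as its 5th.
4 letter names make it a fourth; at 6 semitones (a half step wider than perfect) the quality is augmented.

A4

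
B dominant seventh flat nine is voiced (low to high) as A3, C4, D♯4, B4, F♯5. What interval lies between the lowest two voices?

Those voices are A3 and C4.
3 letter names make it a third; at 3 semitones (a half step narrower than major) the quality is minor.

minor third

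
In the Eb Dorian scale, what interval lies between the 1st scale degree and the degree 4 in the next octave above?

perfect eleventh

The scale runs Eb F Gb Ab Bb C Db.
That puts Eb below Ab.
Counting 11 letters and 17 half steps from Eb gives a perfect eleventh.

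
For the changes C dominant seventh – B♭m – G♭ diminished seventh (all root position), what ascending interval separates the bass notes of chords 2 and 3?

The roots are B♭ and G♭.
6 letter names make it a sixth; at 8 semitones (a half step narrower than major) the quality is minor.

minor sixth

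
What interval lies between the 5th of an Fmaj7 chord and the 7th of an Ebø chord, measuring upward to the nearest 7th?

The 5th of Fmaj7 is C; the 7th of Ebø is Db.
From C to Db: 1 semitone over a second = minor.

minor second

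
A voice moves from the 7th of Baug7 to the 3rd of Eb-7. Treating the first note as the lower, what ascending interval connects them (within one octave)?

diminished 7th

The 7th of Baug7 is A; the 3rd of Eb-7 is Gb.
7 letter names make it a seventh; at 9 semitones (a whole step narrower than major) the quality is diminished.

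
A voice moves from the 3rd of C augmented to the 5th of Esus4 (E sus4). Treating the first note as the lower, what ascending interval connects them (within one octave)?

The 3rd of C augmented is E; the 5th of Esus4 (E sus4) is B.
E up to B spans 5 letter names and 7 semitones — a perfect fifth.

perfect fifth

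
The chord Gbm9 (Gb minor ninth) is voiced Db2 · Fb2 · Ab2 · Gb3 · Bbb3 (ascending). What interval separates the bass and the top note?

minor thirteenth

The outer voices are Db2 and Bbb3.
13 letter names make it a thirteenth; at 20 semitones (a half step narrower than major) the quality is minor.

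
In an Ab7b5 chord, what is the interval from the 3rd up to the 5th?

diminished third

Ab7b5 (Ab dominant seventh flat five) is spelled Ab–C–Ebb–Gb.
The 3rd is C and the 5th is Ebb.
3 letter names make it a third; at 2 semitones (a whole step narrower than major) the quality is diminished.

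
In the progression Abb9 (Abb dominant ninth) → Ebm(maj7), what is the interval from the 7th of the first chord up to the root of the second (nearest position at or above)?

The 7th of Abb9 (Abb dominant ninth) is Gbb; the root of Ebm(maj7) is Eb.
Gbb up to Eb is 10 semitones, a half step wider than a major sixth, so the interval is augmented.

A6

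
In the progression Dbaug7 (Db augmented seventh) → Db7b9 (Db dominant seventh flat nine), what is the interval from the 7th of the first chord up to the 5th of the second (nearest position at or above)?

The 7th of Dbaug7 (Db augmented seventh) is Cb; the 5th of Db7b9 (Db dominant seventh flat nine) is Ab.
Counting 6 letters and 9 half steps from Cb gives a major sixth.

M6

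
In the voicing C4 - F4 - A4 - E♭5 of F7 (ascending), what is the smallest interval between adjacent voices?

major third

Adjacent intervals: C4→F4 = perfect fourth; F4→A4 = major third; A4→E♭5 = diminished fifth.
The smallest is F4 to A4, a major third (4 semitones).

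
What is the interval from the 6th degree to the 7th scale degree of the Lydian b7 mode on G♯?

The scale runs G♯ A♯ B♯ C𝄪 D♯ E♯ F♯.
6th degree = E♯; 7th scale degree = F♯.
E♯ up to F♯ is 1 semitone, a half step narrower than a major second, so the interval is minor.

minor second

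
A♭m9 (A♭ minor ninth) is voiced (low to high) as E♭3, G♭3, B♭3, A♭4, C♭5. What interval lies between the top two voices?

Those voices are A♭4 and C♭5.
3 letter names make it a third; at 3 semitones (a half step narrower than major) the quality is minor.

minor third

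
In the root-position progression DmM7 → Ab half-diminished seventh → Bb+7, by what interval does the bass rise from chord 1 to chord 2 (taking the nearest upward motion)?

The roots are D and Ab.
From D to Ab: 6 semitones over a fifth = diminished.

diminished fifth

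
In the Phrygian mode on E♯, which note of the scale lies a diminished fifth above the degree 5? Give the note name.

F#

The scale is E♯ F♯ G♯ A♯ B♯ C♯ D♯.
The degree 5 is B♯; a diminished fifth above that is F♯ — scale degree 2.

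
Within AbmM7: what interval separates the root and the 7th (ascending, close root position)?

The chord tones of AbmM7 are Ab-Cb-Eb-G.
Root = Ab; 7th = G.
Counting 7 letters and 11 half steps from Ab gives a major seventh.

M7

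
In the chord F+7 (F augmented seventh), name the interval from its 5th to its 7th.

diminished 3rd

The chord tones of F augmented seventh are F A C# Eb.
So we need the interval from C# up to Eb.
C# up to Eb is 2 semitones, a whole step narrower than a major third, so the interval is diminished.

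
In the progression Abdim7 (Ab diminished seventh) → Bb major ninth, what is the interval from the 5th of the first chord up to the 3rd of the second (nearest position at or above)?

Abdim7 (Ab diminished seventh) has Ebb as its 5th, and Bb major ninth has D as its 3rd.
Ebb up to D is 12 semitones, a half step wider than a major seventh, so the interval is augmented.

augmented seventh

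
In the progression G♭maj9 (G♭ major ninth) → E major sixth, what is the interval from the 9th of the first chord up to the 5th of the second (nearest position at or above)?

augmented second

G♭maj9 (G♭ major ninth) has A♭ as its 9th, and E major sixth has B as its 5th.
2 letter names make it a second; at 3 semitones (a half step wider than major) the quality is augmented.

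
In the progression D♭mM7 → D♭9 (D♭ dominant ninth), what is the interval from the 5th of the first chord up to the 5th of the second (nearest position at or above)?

perfect 1st

The 5th of D♭mM7 is A♭; the 5th of D♭9 (D♭ dominant ninth) is A♭.
Counting 1 letters and 0 half steps from A♭ gives a perfect unison.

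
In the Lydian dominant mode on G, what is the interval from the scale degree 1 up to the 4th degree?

G lydian dominant: G A B C# D E F.
So we need the interval from G up to C#.
From G to C#: 6 semitones over a fourth = augmented.

augmented fourth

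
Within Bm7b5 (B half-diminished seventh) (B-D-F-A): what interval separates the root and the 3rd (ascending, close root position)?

minor 3rd

That puts B below D.
From B to D: 3 semitones over a third = minor.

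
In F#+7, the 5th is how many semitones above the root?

F#aug7 is spelled F# A# C## E.
F# to C## is an augmented fifth: 8 semitones.

8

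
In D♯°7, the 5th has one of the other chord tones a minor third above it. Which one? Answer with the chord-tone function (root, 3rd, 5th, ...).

7th

The chord tones of D♯ diminished seventh are D♯-F♯-A-C.
The 5th is A. A minor third above A is C.
C is the chord's 7th.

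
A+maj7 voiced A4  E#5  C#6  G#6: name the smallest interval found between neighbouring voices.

Adjacent intervals: A4→E#5 = augmented fifth; E#5→C#6 = minor sixth; C#6→G#6 = perfect fifth.
The smallest is C#6 to G#6, a perfect fifth (7 semitones).

perfect 5th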